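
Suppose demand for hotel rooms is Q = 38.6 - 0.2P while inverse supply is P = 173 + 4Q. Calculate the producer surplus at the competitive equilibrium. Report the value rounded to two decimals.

Rewriting demand in inverse form: P = 193 - 5Q.
Set 193 - 5Q = 173 + 4Q, which gives 20 = 9Q, so Q* = 2.2222 and P* = 193 - 5(2.2222) = 181.8889.
PS is the area between P* and the supply curve from 0 to Q*: (1/2)(2.2222)(8.8889) = 9.8765.

9.88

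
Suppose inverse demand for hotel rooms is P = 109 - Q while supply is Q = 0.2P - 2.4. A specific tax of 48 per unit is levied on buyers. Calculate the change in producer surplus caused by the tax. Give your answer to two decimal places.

Rewriting supply in inverse form: P = 12 + 5Q.
Without the tax, 109 - Q = 12 + 5Q so Q* = 16.1667 and P* = 92.8333.
With the tax, buyers' net willingness to pay falls by 48: (109 - 48) - Q = 12 + 5Q, so Q_t = 8.1667. Buyers pay P_b = 100.8333; sellers receive P_s = P_b - 48 = 52.8333.
Producers lose the trapezoid between P_s and P* out to Q_t plus the triangle from Q_t to Q*: change in PS = 166.7361 - 653.4028 = -486.6667.

-486.67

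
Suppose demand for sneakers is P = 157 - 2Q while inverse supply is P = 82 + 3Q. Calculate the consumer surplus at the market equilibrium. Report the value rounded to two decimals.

225.00

Set 157 - 2Q = 82 + 3Q, which gives 75 = 5Q, so Q* = 15 and P* = 157 - 2(15) = 127.
The demand choke price is 157, so CS = (1/2)(Q*)(157 - P*) = (1/2)(15)(30) = 225.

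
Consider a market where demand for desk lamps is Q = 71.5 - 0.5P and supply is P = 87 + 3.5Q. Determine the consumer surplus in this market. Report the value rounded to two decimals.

103.67

Rewriting demand in inverse form: P = 143 - 2Q.
Set 143 - 2Q = 87 + 3.5Q, which gives 56 = 5.5Q, so Q* = 10.1818 and P* = 143 - 2(10.1818) = 122.6364.
Consumer surplus is the triangle under demand above P*: (1/2)(10.1818)(143 - 122.6364) = (1/2)(10.1818)(20.3636) = 103.6694.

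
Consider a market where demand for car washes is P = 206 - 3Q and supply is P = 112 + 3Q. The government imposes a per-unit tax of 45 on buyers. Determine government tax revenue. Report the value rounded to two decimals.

367.50

Without the tax, 206 - 3Q = 112 + 3Q so Q* = 15.6667 and P* = 159.
With the tax, buyers' net willingness to pay falls by 45: (206 - 45) - 3Q = 112 + 3Q, so Q_t = 8.1667. Buyers pay P_b = 181.5; sellers receive P_s = P_b - 45 = 136.5.
Tax revenue = t x Q_t = 45 x 8.1667 = 367.5.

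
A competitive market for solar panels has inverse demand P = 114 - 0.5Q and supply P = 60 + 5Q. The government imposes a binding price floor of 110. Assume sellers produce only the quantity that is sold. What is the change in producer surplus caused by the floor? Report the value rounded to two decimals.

Free-market equilibrium: 114 - 0.5Q = 60 + 5Q gives Q* = 9.8182, P* = 109.0909.
At P = 110, buyers demand (114 - 110)/0.5 = 8 while sellers would supply more, so the quantity traded is 8 at price 110.
PS goes from (1/2)(9.8182)(49.0909) = 240.9917 to 240 (computed as (110 - 60)(8) - (1/2)(5)(8)^2), a change of -0.9917.

-0.99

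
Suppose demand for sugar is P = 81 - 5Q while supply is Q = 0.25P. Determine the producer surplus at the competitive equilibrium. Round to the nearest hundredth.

162.00

Rewriting supply in inverse form: P = 4Q.
Setting demand equal to supply, 81 = 9Q, so Q* = 9 and P* = 36.
PS is the area between P* and the supply curve from 0 to Q*: (1/2)(9)(36) = 162.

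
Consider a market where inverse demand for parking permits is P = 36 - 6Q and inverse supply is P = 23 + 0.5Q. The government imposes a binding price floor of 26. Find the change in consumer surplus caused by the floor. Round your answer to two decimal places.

-3.67

Free-market equilibrium: 36 - 6Q = 23 + 0.5Q gives Q* = 2, P* = 24.
At P = 26, buyers demand (36 - 26)/6 = 1.6667 while sellers would supply more, so the quantity traded is 1.6667 at price 26.
CS goes from (1/2)(2)(12) = 12 to 8.3333 (computed as (36 - 26)(1.6667) - (1/2)(6)(1.6667)^2), a change of -3.6667.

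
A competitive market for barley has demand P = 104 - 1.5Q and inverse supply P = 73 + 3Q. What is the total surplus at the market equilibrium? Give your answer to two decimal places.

106.78

Equilibrium: 104 - 1.5Q = 73 + 3Q, so Q* = 6.8889 and P* = 93.6667.
Total surplus is the full triangle between the curves from 0 to Q*: (1/2)(6.8889)(104 - 73) = 106.7778.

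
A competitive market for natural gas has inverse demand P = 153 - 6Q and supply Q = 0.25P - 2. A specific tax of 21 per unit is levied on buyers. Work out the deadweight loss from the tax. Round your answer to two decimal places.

22.05

Rewriting supply in inverse form: P = 8 + 4Q.
Without the tax, 153 - 6Q = 8 + 4Q so Q* = 14.5 and P* = 66.
With the tax, buyers' net willingness to pay falls by 21: (153 - 21) - 6Q = 8 + 4Q, so Q_t = 12.4. Buyers pay P_b = 78.6; sellers receive P_s = P_b - 21 = 57.6.
Deadweight loss is the triangle between the curves from Q_t to Q*: (1/2)(14.5 - 12.4)(21) = 22.05.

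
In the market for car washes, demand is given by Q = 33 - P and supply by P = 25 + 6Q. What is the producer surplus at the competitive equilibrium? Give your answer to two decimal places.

Rewriting demand in inverse form: P = 33 - Q.
Setting demand equal to supply, 8 = 7Q, so Q* = 1.1429 and P* = 31.8571.
PS is the area between P* and the supply curve from 0 to Q*: (1/2)(1.1429)(6.8571) = 3.9184.

3.92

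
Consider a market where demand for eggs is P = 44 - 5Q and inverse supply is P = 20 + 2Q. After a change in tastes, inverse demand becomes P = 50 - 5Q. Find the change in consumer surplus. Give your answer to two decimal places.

16.53

Initial equilibrium: Q_0 = 3.4286, P_0 = 26.8571; CS_0 = (1/2)(3.4286)(17.1429) = 29.3878, PS_0 = (1/2)(3.4286)(6.8571) = 11.7551.
New equilibrium: 50 - 5Q = 20 + 2Q gives Q_1 = 4.2857, P_1 = 28.5714; CS_1 = 45.9184, PS_1 = 18.3673.
Change in consumer surplus = 45.9184 - 29.3878 = 16.5306.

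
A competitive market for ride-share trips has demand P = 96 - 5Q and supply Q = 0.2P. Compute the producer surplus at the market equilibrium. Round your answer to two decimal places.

230.40

Rewriting supply in inverse form: P = 5Q.
Set 96 - 5Q = 5Q, which gives 96 = 10Q, so Q* = 9.6 and P* = 96 - 5(9.6) = 48.
PS is the area between P* and the supply curve from 0 to Q*: (1/2)(9.6)(48) = 230.4.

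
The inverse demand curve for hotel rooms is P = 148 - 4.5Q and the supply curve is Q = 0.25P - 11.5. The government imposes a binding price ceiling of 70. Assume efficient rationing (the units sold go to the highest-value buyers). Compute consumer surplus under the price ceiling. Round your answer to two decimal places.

Rewriting supply in inverse form: P = 46 + 4Q.
Free-market equilibrium: 148 - 4.5Q = 46 + 4Q gives Q* = 12, P* = 94.
At the ceiling price 70, quantity supplied is (70 - 46)/4 = 6; supply is the short side, so Q = 6 trades at P = 70.
The demand price at Q = 6 is 121. CS is the trapezoid between demand and 70 over [0, 6]: (1/2)[(148 - 70) + (121 - 70)](6) = 387.

387.00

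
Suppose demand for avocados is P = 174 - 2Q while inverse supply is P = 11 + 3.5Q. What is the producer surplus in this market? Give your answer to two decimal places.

1537.05

Set 174 - 2Q = 11 + 3.5Q, which gives 163 = 5.5Q, so Q* = 29.6364 and P* = 174 - 2(29.6364) = 114.7273.
PS is the area between P* and the supply curve from 0 to Q*: (1/2)(29.6364)(103.7273) = 1537.0496.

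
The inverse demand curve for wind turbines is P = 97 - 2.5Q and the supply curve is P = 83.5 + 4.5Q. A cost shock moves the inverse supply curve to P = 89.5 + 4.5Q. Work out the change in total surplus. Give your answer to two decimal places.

Initial equilibrium: Q_0 = 1.9286, P_0 = 92.1786; CS_0 = (1/2)(1.9286)(4.8214) = 4.6492, PS_0 = (1/2)(1.9286)(8.6786) = 8.3686.
New equilibrium: 97 - 2.5Q = 89.5 + 4.5Q gives Q_1 = 1.0714, P_1 = 94.3214; CS_1 = 1.4349, PS_1 = 2.5829.
Change in total surplus = (1.4349 + 2.5829) - (4.6492 + 8.3686) = -9.

-9.00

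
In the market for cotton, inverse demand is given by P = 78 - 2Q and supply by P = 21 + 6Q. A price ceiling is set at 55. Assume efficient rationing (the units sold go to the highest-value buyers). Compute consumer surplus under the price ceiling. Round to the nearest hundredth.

98.22

Without the control, 78 - 2Q = 21 + 6Q so Q* = 7.125 and P* = 63.75.
At the ceiling price 55, quantity supplied is (55 - 21)/6 = 5.6667; supply is the short side, so Q = 5.6667 trades at P = 55.
The demand price at Q = 5.6667 is 66.6667. CS is the trapezoid between demand and 55 over [0, 5.6667]: (1/2)[(78 - 55) + (66.6667 - 55)](5.6667) = 98.2222.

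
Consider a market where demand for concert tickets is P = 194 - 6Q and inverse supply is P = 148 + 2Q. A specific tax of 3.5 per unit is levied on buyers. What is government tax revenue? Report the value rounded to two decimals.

18.59

Pre-tax equilibrium: 194 - 6Q = 148 + 2Q gives Q* = 5.75, P* = 159.5.
A tax on buyers shifts demand down by 3.5: (194 - 3.5) - 6Q = 148 + 2Q, so Q_t = 5.3125. Buyers pay P_b = 162.125; sellers receive P_s = P_b - 3.5 = 158.625.
Revenue is the tax times quantity traded: 3.5 x 5.3125 = 18.5938.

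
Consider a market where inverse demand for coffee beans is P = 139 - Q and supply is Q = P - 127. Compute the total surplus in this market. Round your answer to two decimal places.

Rewriting supply in inverse form: P = 127 + Q.
Equilibrium: 139 - Q = 127 + Q, so Q* = 6 and P* = 133.
Total surplus is the full triangle between the curves from 0 to Q*: (1/2)(6)(139 - 127) = 36.

36.00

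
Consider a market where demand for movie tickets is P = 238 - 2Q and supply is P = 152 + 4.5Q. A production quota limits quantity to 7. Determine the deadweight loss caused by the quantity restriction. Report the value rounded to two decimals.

Without the quota, 238 - 2Q = 152 + 4.5Q gives Q* = 13.2308.
At Q = 7 the demand price is 238 - 2(7) = 224 and the supply price is 152 + 4.5(7) = 183.5.
DWL = (1/2)(gap between curves at 7) x (Q* - 7) = (1/2)(40.5)(6.2308) = 126.1731.

126.17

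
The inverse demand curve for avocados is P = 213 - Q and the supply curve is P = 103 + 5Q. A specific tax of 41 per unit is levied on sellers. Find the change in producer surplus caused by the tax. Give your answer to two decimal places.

-509.65

Without the tax, 213 - Q = 103 + 5Q so Q* = 18.3333 and P* = 194.6667.
With the tax, sellers need 41 more per unit: 213 - Q = 103 + 5Q + 41, so Q_t = 11.5. Buyers pay P_b = 201.5; sellers receive P_s = P_b - 41 = 160.5.
PS falls from (1/2)(18.3333)(91.6667) = 840.2778 to (1/2)(11.5)(57.5) = 330.625, a change of -509.6528.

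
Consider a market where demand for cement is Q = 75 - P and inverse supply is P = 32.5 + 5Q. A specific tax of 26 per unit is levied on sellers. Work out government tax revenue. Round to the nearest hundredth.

Rewriting demand in inverse form: P = 75 - Q.
Pre-tax equilibrium: 75 - Q = 32.5 + 5Q gives Q* = 7.0833, P* = 67.9167.
A tax on sellers shifts supply up by 26: 75 - Q = 32.5 + 5Q + 26, so Q_t = 2.75. Buyers pay P_b = 72.25; sellers receive P_s = P_b - 26 = 46.25.
Tax revenue = t x Q_t = 26 x 2.75 = 71.5.

71.50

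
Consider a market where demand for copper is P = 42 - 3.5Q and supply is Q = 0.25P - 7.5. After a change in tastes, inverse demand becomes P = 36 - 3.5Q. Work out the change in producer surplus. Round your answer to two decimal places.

-3.84

Rewriting supply in inverse form: P = 30 + 4Q.
Initial equilibrium: Q_0 = 1.6, P_0 = 36.4; CS_0 = (1/2)(1.6)(5.6) = 4.48, PS_0 = (1/2)(1.6)(6.4) = 5.12.
New equilibrium: 36 - 3.5Q = 30 + 4Q gives Q_1 = 0.8, P_1 = 33.2; CS_1 = 1.12, PS_1 = 1.28.
Change in producer surplus = 1.28 - 5.12 = -3.84.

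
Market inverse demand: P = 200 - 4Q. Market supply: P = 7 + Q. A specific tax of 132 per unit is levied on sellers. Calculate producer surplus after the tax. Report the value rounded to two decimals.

Without the tax, 200 - 4Q = 7 + Q so Q* = 38.6 and P* = 45.6.
With the tax, sellers need 132 more per unit: 200 - 4Q = 7 + Q + 132, so Q_t = 12.2. Buyers pay P_b = 151.2; sellers receive P_s = P_b - 132 = 19.2.
PS = (1/2)(Q_t)(P_s - 7) = (1/2)(12.2)(12.2) = 74.42.

74.42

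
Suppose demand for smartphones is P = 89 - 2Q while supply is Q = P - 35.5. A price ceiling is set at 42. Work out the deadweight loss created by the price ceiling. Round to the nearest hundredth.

192.67

Rewriting supply in inverse form: P = 35.5 + Q.
Without the control, 89 - 2Q = 35.5 + Q so Q* = 17.8333 and P* = 53.3333.
At the ceiling price 42, quantity supplied is (42 - 35.5)/1 = 6.5; supply is the short side, so Q = 6.5 trades at P = 42.
At Q = 6.5 the demand price is 76 and the supply price is 42. Deadweight loss is the triangle between the curves from 6.5 to 17.8333: (1/2)(76 - 42)(17.8333 - 6.5) = 192.6667.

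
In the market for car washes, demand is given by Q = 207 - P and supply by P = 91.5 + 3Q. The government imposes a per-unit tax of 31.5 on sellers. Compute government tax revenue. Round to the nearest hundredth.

661.50

Rewriting demand in inverse form: P = 207 - Q.
Pre-tax equilibrium: 207 - Q = 91.5 + 3Q gives Q* = 28.875, P* = 178.125.
With the tax, sellers need 31.5 more per unit: 207 - Q = 91.5 + 3Q + 31.5, so Q_t = 21. Buyers pay P_b = 186; sellers receive P_s = P_b - 31.5 = 154.5.
Revenue is the tax times quantity traded: 31.5 x 21 = 661.5.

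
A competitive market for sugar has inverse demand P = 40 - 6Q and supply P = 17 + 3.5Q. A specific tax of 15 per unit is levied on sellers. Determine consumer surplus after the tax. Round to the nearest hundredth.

2.13

Without the tax, 40 - 6Q = 17 + 3.5Q so Q* = 2.4211 and P* = 25.4737.
With the tax, sellers need 15 more per unit: 40 - 6Q = 17 + 3.5Q + 15, so Q_t = 0.8421. Buyers pay P_b = 34.9474; sellers receive P_s = P_b - 15 = 19.9474.
CS = (1/2)(Q_t)(40 - P_b) = (1/2)(0.8421)(5.0526) = 2.1274.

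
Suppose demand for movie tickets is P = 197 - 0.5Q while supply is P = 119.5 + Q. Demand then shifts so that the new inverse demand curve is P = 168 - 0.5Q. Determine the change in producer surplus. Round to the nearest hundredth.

-812.00

Initial equilibrium: Q_0 = 51.6667, P_0 = 171.1667; CS_0 = (1/2)(51.6667)(25.8333) = 667.3611, PS_0 = (1/2)(51.6667)(51.6667) = 1334.7222.
New equilibrium: 168 - 0.5Q = 119.5 + Q gives Q_1 = 32.3333, P_1 = 151.8333; CS_1 = 261.3611, PS_1 = 522.7222.
Change in producer surplus = 522.7222 - 1334.7222 = -812.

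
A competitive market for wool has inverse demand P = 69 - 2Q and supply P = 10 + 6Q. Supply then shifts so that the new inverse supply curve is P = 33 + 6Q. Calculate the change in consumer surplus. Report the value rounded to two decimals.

Initial equilibrium: Q_0 = 7.375, P_0 = 54.25; CS_0 = (1/2)(7.375)(14.75) = 54.3906, PS_0 = (1/2)(7.375)(44.25) = 163.1719.
New equilibrium: 69 - 2Q = 33 + 6Q gives Q_1 = 4.5, P_1 = 60; CS_1 = 20.25, PS_1 = 60.75.
Change in consumer surplus = 20.25 - 54.3906 = -34.1406.

-34.14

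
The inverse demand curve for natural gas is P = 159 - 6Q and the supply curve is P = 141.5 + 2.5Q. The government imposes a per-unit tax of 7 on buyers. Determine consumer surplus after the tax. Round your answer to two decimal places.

4.58

Without the tax, 159 - 6Q = 141.5 + 2.5Q so Q* = 2.0588 and P* = 146.6471.
With the tax, buyers' net willingness to pay falls by 7: (159 - 7) - 6Q = 141.5 + 2.5Q, so Q_t = 1.2353. Buyers pay P_b = 151.5882; sellers receive P_s = P_b - 7 = 144.5882.
Consumer surplus is the triangle under demand above P_b: (1/2)(1.2353)(159 - 151.5882) = 4.5779.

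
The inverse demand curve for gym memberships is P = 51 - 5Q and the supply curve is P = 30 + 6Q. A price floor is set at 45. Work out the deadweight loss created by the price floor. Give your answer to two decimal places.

2.77

Free-market equilibrium: 51 - 5Q = 30 + 6Q gives Q* = 1.9091, P* = 41.4545.
At the floor price 45, quantity demanded is (51 - 45)/5 = 1.2; demand is the short side, so Q = 1.2 trades at P = 45.
The lost-trades triangle has base Q* - 1.2 = 0.7091 and height equal to the gap between the curves at Q = 1.2, which is 45 - 37.2 = 7.8. DWL = (1/2)(0.7091)(7.8) = 2.7655.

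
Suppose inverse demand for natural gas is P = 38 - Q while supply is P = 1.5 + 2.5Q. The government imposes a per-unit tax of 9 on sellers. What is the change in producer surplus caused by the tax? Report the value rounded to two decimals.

Pre-tax equilibrium: 38 - Q = 1.5 + 2.5Q gives Q* = 10.4286, P* = 27.5714.
With the tax, sellers need 9 more per unit: 38 - Q = 1.5 + 2.5Q + 9, so Q_t = 7.8571. Buyers pay P_b = 30.1429; sellers receive P_s = P_b - 9 = 21.1429.
PS falls from (1/2)(10.4286)(26.0714) = 135.9439 to (1/2)(7.8571)(19.6429) = 77.1684, a change of -58.7755.

-58.78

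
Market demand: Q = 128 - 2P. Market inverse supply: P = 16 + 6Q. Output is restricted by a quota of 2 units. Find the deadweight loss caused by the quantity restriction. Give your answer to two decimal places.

94.23

Rewriting demand in inverse form: P = 64 - 0.5Q.
Unrestricted equilibrium: Q* = (64 - 16)/(0.5 + 6) = 7.3846.
At Q = 2 the demand price is 64 - 0.5(2) = 63 and the supply price is 16 + 6(2) = 28.
Deadweight loss is the triangle between the curves from 2 to 7.3846: (1/2)(63 - 28)(7.3846 - 2) = 94.2308.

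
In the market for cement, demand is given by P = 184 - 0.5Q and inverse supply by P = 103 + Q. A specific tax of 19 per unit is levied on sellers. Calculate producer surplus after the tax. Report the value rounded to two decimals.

854.22

Without the tax, 184 - 0.5Q = 103 + Q so Q* = 54 and P* = 157.
With the tax, sellers need 19 more per unit: 184 - 0.5Q = 103 + Q + 19, so Q_t = 41.3333. Buyers pay P_b = 163.3333; sellers receive P_s = P_b - 19 = 144.3333.
Producer surplus is the triangle above supply below P_s: (1/2)(41.3333)(144.3333 - 103) = 854.2222.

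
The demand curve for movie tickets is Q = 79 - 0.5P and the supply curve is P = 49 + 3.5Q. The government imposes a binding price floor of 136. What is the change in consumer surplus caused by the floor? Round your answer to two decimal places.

-271.76

Rewriting demand in inverse form: P = 158 - 2Q.
Free-market equilibrium: 158 - 2Q = 49 + 3.5Q gives Q* = 19.8182, P* = 118.3636.
At P = 136, buyers demand (158 - 136)/2 = 11 while sellers would supply more, so the quantity traded is 11 at price 136.
CS goes from (1/2)(19.8182)(39.6364) = 392.7603 to 121 (computed as (158 - 136)(11) - (1/2)(2)(11)^2), a change of -271.7603.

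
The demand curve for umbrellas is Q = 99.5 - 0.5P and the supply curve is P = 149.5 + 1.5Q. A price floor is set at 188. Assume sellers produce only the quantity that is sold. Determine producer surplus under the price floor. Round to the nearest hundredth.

Rewriting demand in inverse form: P = 199 - 2Q.
Free-market equilibrium: 199 - 2Q = 149.5 + 1.5Q gives Q* = 14.1429, P* = 170.7143.
At the floor price 188, quantity demanded is (199 - 188)/2 = 5.5; demand is the short side, so Q = 5.5 trades at P = 188.
The supply price at Q = 5.5 is 157.75. PS is the trapezoid between 188 and supply over [0, 5.5]: (1/2)[(188 - 149.5) + (188 - 157.75)](5.5) = 189.0625.

189.06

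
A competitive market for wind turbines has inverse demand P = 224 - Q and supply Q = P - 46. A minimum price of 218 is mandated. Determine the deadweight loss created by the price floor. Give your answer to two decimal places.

6889.00

Rewriting supply in inverse form: P = 46 + Q.
Free-market equilibrium: 224 - Q = 46 + Q gives Q* = 89, P* = 135.
At the floor price 218, quantity demanded is (224 - 218)/1 = 6; demand is the short side, so Q = 6 trades at P = 218.
At Q = 6 the demand price is 218 and the supply price is 52. Deadweight loss is the triangle between the curves from 6 to 89: (1/2)(218 - 52)(89 - 6) = 6889.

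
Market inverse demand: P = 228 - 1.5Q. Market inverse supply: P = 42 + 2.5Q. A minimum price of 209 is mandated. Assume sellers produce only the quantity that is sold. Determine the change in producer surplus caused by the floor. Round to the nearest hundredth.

-788.03

Without the control, 228 - 1.5Q = 42 + 2.5Q so Q* = 46.5 and P* = 158.25.
At the floor price 209, quantity demanded is (228 - 209)/1.5 = 12.6667; demand is the short side, so Q = 12.6667 trades at P = 209.
PS goes from (1/2)(46.5)(116.25) = 2702.8125 to 1914.7778 (computed as (209 - 42)(12.6667) - (1/2)(2.5)(12.6667)^2), a change of -788.0347.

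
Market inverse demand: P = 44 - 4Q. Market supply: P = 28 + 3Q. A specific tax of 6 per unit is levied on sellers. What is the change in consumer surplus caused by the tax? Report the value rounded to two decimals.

-6.37

Without the tax, 44 - 4Q = 28 + 3Q so Q* = 2.2857 and P* = 34.8571.
A tax on sellers shifts supply up by 6: 44 - 4Q = 28 + 3Q + 6, so Q_t = 1.4286. Buyers pay P_b = 38.2857; sellers receive P_s = P_b - 6 = 32.2857.
Consumers lose the trapezoid between P* and P_b out to Q_t plus the triangle from Q_t to Q*: change in CS = 4.0816 - 10.449 = -6.3673.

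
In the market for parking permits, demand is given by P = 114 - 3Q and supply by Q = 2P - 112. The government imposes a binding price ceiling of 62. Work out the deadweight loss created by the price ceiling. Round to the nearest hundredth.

36.57

Rewriting supply in inverse form: P = 56 + 0.5Q.
Without the control, 114 - 3Q = 56 + 0.5Q so Q* = 16.5714 and P* = 64.2857.
At the ceiling price 62, quantity supplied is (62 - 56)/0.5 = 12; supply is the short side, so Q = 12 trades at P = 62.
The lost-trades triangle has base Q* - 12 = 4.5714 and height equal to the gap between the curves at Q = 12, which is 78 - 62 = 16. DWL = (1/2)(4.5714)(16) = 36.5714.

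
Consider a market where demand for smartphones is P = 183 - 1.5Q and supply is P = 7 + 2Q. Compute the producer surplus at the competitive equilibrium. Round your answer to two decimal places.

2528.65

Setting demand equal to supply, 176 = 3.5Q, so Q* = 50.2857 and P* = 107.5714.
Producer surplus is the triangle above supply below P*: (1/2)(50.2857)(107.5714 - 7) = (1/2)(50.2857)(100.5714) = 2528.6531.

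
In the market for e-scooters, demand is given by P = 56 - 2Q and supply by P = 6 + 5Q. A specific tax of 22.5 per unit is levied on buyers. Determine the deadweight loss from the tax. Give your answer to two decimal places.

36.16

Pre-tax equilibrium: 56 - 2Q = 6 + 5Q gives Q* = 7.1429, P* = 41.7143.
A tax on buyers shifts demand down by 22.5: (56 - 22.5) - 2Q = 6 + 5Q, so Q_t = 3.9286. Buyers pay P_b = 48.1429; sellers receive P_s = P_b - 22.5 = 25.6429.
The welfare triangle lost has base Q* - Q_t = 3.2143 and height t = 22.5, so DWL = (1/2)(3.2143)(22.5) = 36.1607.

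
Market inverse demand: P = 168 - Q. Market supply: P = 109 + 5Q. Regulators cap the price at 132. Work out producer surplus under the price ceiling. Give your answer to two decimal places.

52.90

Without the control, 168 - Q = 109 + 5Q so Q* = 9.8333 and P* = 158.1667.
At the ceiling price 132, quantity supplied is (132 - 109)/5 = 4.6; supply is the short side, so Q = 4.6 trades at P = 132.
PS is the triangle above supply below 132: (1/2)(4.6)(132 - 109) = 52.9.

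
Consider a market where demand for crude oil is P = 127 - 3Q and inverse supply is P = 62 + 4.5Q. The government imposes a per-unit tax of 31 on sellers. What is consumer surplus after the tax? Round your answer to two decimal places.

30.83

Without the tax, 127 - 3Q = 62 + 4.5Q so Q* = 8.6667 and P* = 101.
A tax on sellers shifts supply up by 31: 127 - 3Q = 62 + 4.5Q + 31, so Q_t = 4.5333. Buyers pay P_b = 113.4; sellers receive P_s = P_b - 31 = 82.4.
Consumer surplus is the triangle under demand above P_b: (1/2)(4.5333)(127 - 113.4) = 30.8267.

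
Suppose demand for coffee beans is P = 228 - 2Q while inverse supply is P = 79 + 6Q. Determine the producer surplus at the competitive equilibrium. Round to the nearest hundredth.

Setting demand equal to supply, 149 = 8Q, so Q* = 18.625 and P* = 190.75.
PS is the area between P* and the supply curve from 0 to Q*: (1/2)(18.625)(111.75) = 1040.6719.

1040.67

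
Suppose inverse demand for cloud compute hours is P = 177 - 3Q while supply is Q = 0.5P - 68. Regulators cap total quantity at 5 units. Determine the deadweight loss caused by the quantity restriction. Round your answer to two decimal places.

Rewriting supply in inverse form: P = 136 + 2Q.
Unrestricted equilibrium: Q* = (177 - 136)/(3 + 2) = 8.2.
At Q = 5 the demand price is 177 - 3(5) = 162 and the supply price is 136 + 2(5) = 146.
Deadweight loss is the triangle between the curves from 5 to 8.2: (1/2)(162 - 146)(8.2 - 5) = 25.6.

25.60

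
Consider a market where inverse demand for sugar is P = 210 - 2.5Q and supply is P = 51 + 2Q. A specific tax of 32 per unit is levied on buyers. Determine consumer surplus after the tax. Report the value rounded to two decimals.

995.62

Pre-tax equilibrium: 210 - 2.5Q = 51 + 2Q gives Q* = 35.3333, P* = 121.6667.
With the tax, buyers' net willingness to pay falls by 32: (210 - 32) - 2.5Q = 51 + 2Q, so Q_t = 28.2222. Buyers pay P_b = 139.4444; sellers receive P_s = P_b - 32 = 107.4444.
Consumer surplus is the triangle under demand above P_b: (1/2)(28.2222)(210 - 139.4444) = 995.6173.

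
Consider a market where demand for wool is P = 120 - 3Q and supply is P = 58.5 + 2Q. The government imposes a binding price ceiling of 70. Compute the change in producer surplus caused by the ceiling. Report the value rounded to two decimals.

Free-market equilibrium: 120 - 3Q = 58.5 + 2Q gives Q* = 12.3, P* = 83.1.
At the ceiling price 70, quantity supplied is (70 - 58.5)/2 = 5.75; supply is the short side, so Q = 5.75 trades at P = 70.
PS goes from (1/2)(12.3)(24.6) = 151.29 to 33.0625 (computed as (70 - 58.5)(5.75) - (1/2)(2)(5.75)^2), a change of -118.2275.

-118.23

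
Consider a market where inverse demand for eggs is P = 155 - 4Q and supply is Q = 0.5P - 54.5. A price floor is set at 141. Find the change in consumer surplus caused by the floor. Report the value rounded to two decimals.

-93.06

Rewriting supply in inverse form: P = 109 + 2Q.
Without the control, 155 - 4Q = 109 + 2Q so Q* = 7.6667 and P* = 124.3333.
At the floor price 141, quantity demanded is (155 - 141)/4 = 3.5; demand is the short side, so Q = 3.5 trades at P = 141.
CS goes from (1/2)(7.6667)(30.6667) = 117.5556 to 24.5 (computed as (155 - 141)(3.5) - (1/2)(4)(3.5)^2), a change of -93.0556.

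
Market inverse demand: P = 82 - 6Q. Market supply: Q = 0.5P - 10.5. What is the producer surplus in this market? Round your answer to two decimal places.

Rewriting supply in inverse form: P = 21 + 2Q.
Set 82 - 6Q = 21 + 2Q, which gives 61 = 8Q, so Q* = 7.625 and P* = 82 - 6(7.625) = 36.25.
PS is the area between P* and the supply curve from 0 to Q*: (1/2)(7.625)(15.25) = 58.1406.

58.14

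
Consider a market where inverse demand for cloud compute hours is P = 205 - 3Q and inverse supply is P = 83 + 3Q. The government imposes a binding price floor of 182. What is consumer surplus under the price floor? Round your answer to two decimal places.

Free-market equilibrium: 205 - 3Q = 83 + 3Q gives Q* = 20.3333, P* = 144.
At P = 182, buyers demand (205 - 182)/3 = 7.6667 while sellers would supply more, so the quantity traded is 7.6667 at price 182.
CS is the triangle under demand above 182: (1/2)(7.6667)(205 - 182) = 88.1667.

88.17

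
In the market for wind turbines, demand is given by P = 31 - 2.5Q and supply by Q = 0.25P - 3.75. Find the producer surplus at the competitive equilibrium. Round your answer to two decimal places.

12.12

Rewriting supply in inverse form: P = 15 + 4Q.
Set 31 - 2.5Q = 15 + 4Q, which gives 16 = 6.5Q, so Q* = 2.4615 and P* = 31 - 2.5(2.4615) = 24.8462.
Producer surplus is the triangle above supply below P*: (1/2)(2.4615)(24.8462 - 15) = (1/2)(2.4615)(9.8462) = 12.1183.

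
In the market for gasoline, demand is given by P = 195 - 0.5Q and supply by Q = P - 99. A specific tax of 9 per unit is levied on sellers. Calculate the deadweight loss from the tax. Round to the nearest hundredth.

27.00

Rewriting supply in inverse form: P = 99 + Q.
Pre-tax equilibrium: 195 - 0.5Q = 99 + Q gives Q* = 64, P* = 163.
With the tax, sellers need 9 more per unit: 195 - 0.5Q = 99 + Q + 9, so Q_t = 58. Buyers pay P_b = 166; sellers receive P_s = P_b - 9 = 157.
Deadweight loss is the triangle between the curves from Q_t to Q*: (1/2)(64 - 58)(9) = 27.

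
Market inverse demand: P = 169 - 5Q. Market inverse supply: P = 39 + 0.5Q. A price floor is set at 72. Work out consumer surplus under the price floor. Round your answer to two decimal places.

Without the control, 169 - 5Q = 39 + 0.5Q so Q* = 23.6364 and P* = 50.8182.
At the floor price 72, quantity demanded is (169 - 72)/5 = 19.4; demand is the short side, so Q = 19.4 trades at P = 72.
CS is the triangle under demand above 72: (1/2)(19.4)(169 - 72) = 940.9.

940.90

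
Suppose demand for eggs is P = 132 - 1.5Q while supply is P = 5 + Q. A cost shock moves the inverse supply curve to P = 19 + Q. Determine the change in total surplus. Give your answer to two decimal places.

-672.00

Initial equilibrium: Q_0 = 50.8, P_0 = 55.8; CS_0 = (1/2)(50.8)(76.2) = 1935.48, PS_0 = (1/2)(50.8)(50.8) = 1290.32.
New equilibrium: 132 - 1.5Q = 19 + Q gives Q_1 = 45.2, P_1 = 64.2; CS_1 = 1532.28, PS_1 = 1021.52.
Change in total surplus = (1532.28 + 1021.52) - (1935.48 + 1290.32) = -672.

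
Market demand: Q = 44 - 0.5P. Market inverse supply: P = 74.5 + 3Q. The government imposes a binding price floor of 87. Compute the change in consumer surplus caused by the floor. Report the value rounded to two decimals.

Rewriting demand in inverse form: P = 88 - 2Q.
Without the control, 88 - 2Q = 74.5 + 3Q so Q* = 2.7 and P* = 82.6.
At the floor price 87, quantity demanded is (88 - 87)/2 = 0.5; demand is the short side, so Q = 0.5 trades at P = 87.
CS goes from (1/2)(2.7)(5.4) = 7.29 to 0.25 (computed as (88 - 87)(0.5) - (1/2)(2)(0.5)^2), a change of -7.04.

-7.04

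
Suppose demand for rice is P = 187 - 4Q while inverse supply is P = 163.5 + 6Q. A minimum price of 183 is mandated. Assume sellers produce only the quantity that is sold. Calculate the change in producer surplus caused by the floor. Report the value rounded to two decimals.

Without the control, 187 - 4Q = 163.5 + 6Q so Q* = 2.35 and P* = 177.6.
At P = 183, buyers demand (187 - 183)/4 = 1 while sellers would supply more, so the quantity traded is 1 at price 183.
PS goes from (1/2)(2.35)(14.1) = 16.5675 to 16.5 (computed as (183 - 163.5)(1) - (1/2)(6)(1)^2), a change of -0.0675.

-0.07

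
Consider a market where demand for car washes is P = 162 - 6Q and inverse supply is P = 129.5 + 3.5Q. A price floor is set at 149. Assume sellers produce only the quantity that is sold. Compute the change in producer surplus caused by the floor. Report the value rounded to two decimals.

13.55

Free-market equilibrium: 162 - 6Q = 129.5 + 3.5Q gives Q* = 3.4211, P* = 141.4737.
At P = 149, buyers demand (162 - 149)/6 = 2.1667 while sellers would supply more, so the quantity traded is 2.1667 at price 149.
PS goes from (1/2)(3.4211)(11.9737) = 20.4813 to 34.0347 (computed as (149 - 129.5)(2.1667) - (1/2)(3.5)(2.1667)^2), a change of 13.5534.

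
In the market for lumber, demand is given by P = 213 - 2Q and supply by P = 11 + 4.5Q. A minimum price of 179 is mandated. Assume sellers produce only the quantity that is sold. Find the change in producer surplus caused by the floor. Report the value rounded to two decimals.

Free-market equilibrium: 213 - 2Q = 11 + 4.5Q gives Q* = 31.0769, P* = 150.8462.
At the floor price 179, quantity demanded is (213 - 179)/2 = 17; demand is the short side, so Q = 17 trades at P = 179.
PS goes from (1/2)(31.0769)(139.8462) = 2172.9941 to 2205.75 (computed as (179 - 11)(17) - (1/2)(4.5)(17)^2), a change of 32.7559.

32.76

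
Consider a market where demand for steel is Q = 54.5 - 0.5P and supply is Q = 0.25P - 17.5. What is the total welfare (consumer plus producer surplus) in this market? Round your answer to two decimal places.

Rewriting demand in inverse form: P = 109 - 2Q.
Rewriting supply in inverse form: P = 70 + 4Q.
Setting demand equal to supply, 39 = 6Q, so Q* = 6.5 and P* = 96.
CS = (1/2)(6.5)(13) = 42.25 and PS = (1/2)(6.5)(26) = 84.5, so total surplus = 126.75.

126.75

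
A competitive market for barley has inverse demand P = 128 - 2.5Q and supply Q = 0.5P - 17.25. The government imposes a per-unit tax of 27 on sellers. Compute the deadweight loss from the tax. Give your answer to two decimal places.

81.00

Rewriting supply in inverse form: P = 34.5 + 2Q.
Without the tax, 128 - 2.5Q = 34.5 + 2Q so Q* = 20.7778 and P* = 76.0556.
A tax on sellers shifts supply up by 27: 128 - 2.5Q = 34.5 + 2Q + 27, so Q_t = 14.7778. Buyers pay P_b = 91.0556; sellers receive P_s = P_b - 27 = 64.0556.
The welfare triangle lost has base Q* - Q_t = 6 and height t = 27, so DWL = (1/2)(6)(27) = 81.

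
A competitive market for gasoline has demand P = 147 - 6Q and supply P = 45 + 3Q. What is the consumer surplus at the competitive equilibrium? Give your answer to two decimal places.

385.33

Equilibrium: 147 - 6Q = 45 + 3Q, so Q* = 11.3333 and P* = 79.
Consumer surplus is the triangle under demand above P*: (1/2)(11.3333)(147 - 79) = (1/2)(11.3333)(68) = 385.3333.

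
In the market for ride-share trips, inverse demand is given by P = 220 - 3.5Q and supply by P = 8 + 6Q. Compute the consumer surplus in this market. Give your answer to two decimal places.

871.49

Set 220 - 3.5Q = 8 + 6Q, which gives 212 = 9.5Q, so Q* = 22.3158 and P* = 220 - 3.5(22.3158) = 141.8947.
The demand choke price is 220, so CS = (1/2)(Q*)(220 - P*) = (1/2)(22.3158)(78.1053) = 871.4903.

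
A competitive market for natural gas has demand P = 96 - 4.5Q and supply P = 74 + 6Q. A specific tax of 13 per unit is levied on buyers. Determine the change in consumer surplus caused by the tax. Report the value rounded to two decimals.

Pre-tax equilibrium: 96 - 4.5Q = 74 + 6Q gives Q* = 2.0952, P* = 86.5714.
A tax on buyers shifts demand down by 13: (96 - 13) - 4.5Q = 74 + 6Q, so Q_t = 0.8571. Buyers pay P_b = 92.1429; sellers receive P_s = P_b - 13 = 79.1429.
CS falls from (1/2)(2.0952)(9.4286) = 9.8776 to (1/2)(0.8571)(3.8571) = 1.6531, a change of -8.2245.

-8.22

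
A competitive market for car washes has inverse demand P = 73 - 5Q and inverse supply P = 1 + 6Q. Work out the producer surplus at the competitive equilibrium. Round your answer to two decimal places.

Set 73 - 5Q = 1 + 6Q, which gives 72 = 11Q, so Q* = 6.5455 and P* = 73 - 5(6.5455) = 40.2727.
The supply curve's price intercept is 1, so PS = (1/2)(Q*)(P* - 1) = (1/2)(6.5455)(39.2727) = 128.5289.

128.53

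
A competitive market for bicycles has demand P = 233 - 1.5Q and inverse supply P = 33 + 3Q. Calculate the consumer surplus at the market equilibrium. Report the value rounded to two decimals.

Set 233 - 1.5Q = 33 + 3Q, which gives 200 = 4.5Q, so Q* = 44.4444 and P* = 233 - 1.5(44.4444) = 166.3333.
The demand choke price is 233, so CS = (1/2)(Q*)(233 - P*) = (1/2)(44.4444)(66.6667) = 1481.4815.

1481.48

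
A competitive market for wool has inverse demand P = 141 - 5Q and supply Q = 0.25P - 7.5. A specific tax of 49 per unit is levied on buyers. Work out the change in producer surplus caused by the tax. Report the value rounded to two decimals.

Rewriting supply in inverse form: P = 30 + 4Q.
Pre-tax equilibrium: 141 - 5Q = 30 + 4Q gives Q* = 12.3333, P* = 79.3333.
With the tax, buyers' net willingness to pay falls by 49: (141 - 49) - 5Q = 30 + 4Q, so Q_t = 6.8889. Buyers pay P_b = 106.5556; sellers receive P_s = P_b - 49 = 57.5556.
PS falls from (1/2)(12.3333)(49.3333) = 304.2222 to (1/2)(6.8889)(27.5556) = 94.9136, a change of -209.3086.

-209.31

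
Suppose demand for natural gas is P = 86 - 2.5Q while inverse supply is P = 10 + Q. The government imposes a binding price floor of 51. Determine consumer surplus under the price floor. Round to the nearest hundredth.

Free-market equilibrium: 86 - 2.5Q = 10 + Q gives Q* = 21.7143, P* = 31.7143.
At P = 51, buyers demand (86 - 51)/2.5 = 14 while sellers would supply more, so the quantity traded is 14 at price 51.
CS is the triangle under demand above 51: (1/2)(14)(86 - 51) = 245.

245.00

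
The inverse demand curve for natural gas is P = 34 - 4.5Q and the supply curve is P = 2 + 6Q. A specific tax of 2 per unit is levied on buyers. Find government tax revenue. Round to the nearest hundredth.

5.71

Pre-tax equilibrium: 34 - 4.5Q = 2 + 6Q gives Q* = 3.0476, P* = 20.2857.
With the tax, buyers' net willingness to pay falls by 2: (34 - 2) - 4.5Q = 2 + 6Q, so Q_t = 2.8571. Buyers pay P_b = 21.1429; sellers receive P_s = P_b - 2 = 19.1429.
Tax revenue = t x Q_t = 2 x 2.8571 = 5.7143.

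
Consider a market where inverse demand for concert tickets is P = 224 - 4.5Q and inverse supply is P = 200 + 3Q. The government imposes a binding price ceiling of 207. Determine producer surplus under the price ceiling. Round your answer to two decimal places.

8.17

Without the control, 224 - 4.5Q = 200 + 3Q so Q* = 3.2 and P* = 209.6.
At P = 207, sellers supply (207 - 200)/3 = 2.3333 while buyers want more, so the quantity traded is 2.3333 at price 207.
PS is the triangle above supply below 207: (1/2)(2.3333)(207 - 200) = 8.1667.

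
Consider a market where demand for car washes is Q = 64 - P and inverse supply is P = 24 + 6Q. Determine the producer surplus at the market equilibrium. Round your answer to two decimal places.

97.96

Rewriting demand in inverse form: P = 64 - Q.
Equilibrium: 64 - Q = 24 + 6Q, so Q* = 5.7143 and P* = 58.2857.
Producer surplus is the triangle above supply below P*: (1/2)(5.7143)(58.2857 - 24) = (1/2)(5.7143)(34.2857) = 97.9592.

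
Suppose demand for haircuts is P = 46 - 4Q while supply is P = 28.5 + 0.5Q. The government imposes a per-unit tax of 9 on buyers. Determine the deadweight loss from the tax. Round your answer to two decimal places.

9.00

Without the tax, 46 - 4Q = 28.5 + 0.5Q so Q* = 3.8889 and P* = 30.4444.
With the tax, buyers' net willingness to pay falls by 9: (46 - 9) - 4Q = 28.5 + 0.5Q, so Q_t = 1.8889. Buyers pay P_b = 38.4444; sellers receive P_s = P_b - 9 = 29.4444.
The welfare triangle lost has base Q* - Q_t = 2 and height t = 9, so DWL = (1/2)(2)(9) = 9.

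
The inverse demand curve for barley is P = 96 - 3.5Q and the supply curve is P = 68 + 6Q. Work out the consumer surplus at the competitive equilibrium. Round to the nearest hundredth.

15.20

Equilibrium: 96 - 3.5Q = 68 + 6Q, so Q* = 2.9474 and P* = 85.6842.
The demand choke price is 96, so CS = (1/2)(Q*)(96 - P*) = (1/2)(2.9474)(10.3158) = 15.2022.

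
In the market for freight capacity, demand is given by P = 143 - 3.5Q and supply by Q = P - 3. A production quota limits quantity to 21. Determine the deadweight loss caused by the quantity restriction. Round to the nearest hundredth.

230.03

Rewriting supply in inverse form: P = 3 + Q.
Without the quota, 143 - 3.5Q = 3 + Q gives Q* = 31.1111.
At Q = 21 the demand price is 143 - 3.5(21) = 69.5 and the supply price is 3 + (21) = 24.
Deadweight loss is the triangle between the curves from 21 to 31.1111: (1/2)(69.5 - 24)(31.1111 - 21) = 230.0278.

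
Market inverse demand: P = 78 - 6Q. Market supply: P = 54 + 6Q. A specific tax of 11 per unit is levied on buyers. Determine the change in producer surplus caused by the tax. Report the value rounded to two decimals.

Without the tax, 78 - 6Q = 54 + 6Q so Q* = 2 and P* = 66.
A tax on buyers shifts demand down by 11: (78 - 11) - 6Q = 54 + 6Q, so Q_t = 1.0833. Buyers pay P_b = 71.5; sellers receive P_s = P_b - 11 = 60.5.
PS falls from (1/2)(2)(12) = 12 to (1/2)(1.0833)(6.5) = 3.5208, a change of -8.4792.

-8.48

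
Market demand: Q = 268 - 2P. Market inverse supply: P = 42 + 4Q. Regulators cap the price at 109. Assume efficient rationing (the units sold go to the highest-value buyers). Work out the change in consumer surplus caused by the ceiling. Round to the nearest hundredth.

244.12

Rewriting demand in inverse form: P = 134 - 0.5Q.
Without the control, 134 - 0.5Q = 42 + 4Q so Q* = 20.4444 and P* = 123.7778.
At P = 109, sellers supply (109 - 42)/4 = 16.75 while buyers want more, so the quantity traded is 16.75 at price 109.
CS goes from (1/2)(20.4444)(10.2222) = 104.4938 to 348.6094 (computed as (134 - 109)(16.75) - (1/2)(0.5)(16.75)^2), a change of 244.1155.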